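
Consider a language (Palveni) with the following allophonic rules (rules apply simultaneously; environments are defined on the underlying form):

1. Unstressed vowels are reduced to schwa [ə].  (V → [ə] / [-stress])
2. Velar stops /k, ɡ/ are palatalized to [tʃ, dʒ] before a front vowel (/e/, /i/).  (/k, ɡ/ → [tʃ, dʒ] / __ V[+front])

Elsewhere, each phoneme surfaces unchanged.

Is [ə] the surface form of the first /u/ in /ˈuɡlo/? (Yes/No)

No

/u/ — word-initial; rule 1 does not apply here → [u].
The actual realization is [u], not [ə].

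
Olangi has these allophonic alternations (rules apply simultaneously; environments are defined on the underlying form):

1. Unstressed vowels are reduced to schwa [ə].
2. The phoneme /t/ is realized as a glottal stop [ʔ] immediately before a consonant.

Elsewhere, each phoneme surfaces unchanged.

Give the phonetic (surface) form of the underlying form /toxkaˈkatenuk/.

[təxkəˈkatənək]

/t/ (word-initial) is in the target of rule 2 but the environment (immediately before a consonant) is not met → [t].
/o/ (between /t/ and /x/): in an unstressed syllable, so rule 1 applies → [ə].
/x/ stays [x].
/k/ — not in any rule's target class → [k].
/a/ (between /k/ and /k/) occurs in an unstressed syllable → [ə] by rule 1.
/k/ (between /a/ and /a/): no rule targets it → [k].
/a/ — between /k/ and /t/; rule 1 does not apply here → [a].
/t/ (between /a/ and /e/) fails the environment for rule 2, so it stays [t].
/e/ (between /t/ and /n/): in an unstressed syllable, so rule 1 applies → [ə].
/n/ — not in any rule's target class → [n].
/u/ (between /n/ and /k/): in an unstressed syllable, so rule 1 applies → [ə].
/k/ stays [k].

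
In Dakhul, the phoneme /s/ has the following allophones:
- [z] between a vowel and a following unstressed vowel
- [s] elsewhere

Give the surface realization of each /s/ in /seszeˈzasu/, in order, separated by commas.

[s], [s], [z]

Occurrence 1 (position 1): no conditioning environment matches → elsewhere allophone [s].
Occurrence 2 (position 3): no conditioning environment matches → elsewhere allophone [s].
Occurrence 3 (position 8): between a vowel and a following unstressed vowel → [z].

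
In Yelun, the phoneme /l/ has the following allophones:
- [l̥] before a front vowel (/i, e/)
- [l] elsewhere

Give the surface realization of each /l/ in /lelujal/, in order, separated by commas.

[l̥], [l], [l]

Occurrence 1 (position 1): before a front vowel (/i, e/) → [l̥].
Occurrence 2 (position 3): no conditioning environment matches → elsewhere allophone [l].
Occurrence 3 (position 7): no conditioning environment matches → elsewhere allophone [l].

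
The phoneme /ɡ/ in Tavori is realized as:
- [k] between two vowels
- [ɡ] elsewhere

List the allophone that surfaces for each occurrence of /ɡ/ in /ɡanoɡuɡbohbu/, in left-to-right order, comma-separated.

[ɡ], [k], [ɡ]

Occurrence 1 (position 1): no conditioning environment matches → elsewhere allophone [ɡ].
Occurrence 2 (position 5): between two vowels → [k].
Occurrence 3 (position 7): no conditioning environment matches → elsewhere allophone [ɡ].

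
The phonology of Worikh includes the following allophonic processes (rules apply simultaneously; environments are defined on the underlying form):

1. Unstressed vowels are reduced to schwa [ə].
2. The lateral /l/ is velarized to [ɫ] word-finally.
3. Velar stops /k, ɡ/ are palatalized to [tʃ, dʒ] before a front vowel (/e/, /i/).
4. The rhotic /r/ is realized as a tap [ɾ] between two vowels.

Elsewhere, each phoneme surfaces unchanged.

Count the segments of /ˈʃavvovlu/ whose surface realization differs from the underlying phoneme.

Segments that undergo a rule: /o/ → [ə] (rule 1); /u/ → [ə] (rule 1).
All other segments surface unchanged.

2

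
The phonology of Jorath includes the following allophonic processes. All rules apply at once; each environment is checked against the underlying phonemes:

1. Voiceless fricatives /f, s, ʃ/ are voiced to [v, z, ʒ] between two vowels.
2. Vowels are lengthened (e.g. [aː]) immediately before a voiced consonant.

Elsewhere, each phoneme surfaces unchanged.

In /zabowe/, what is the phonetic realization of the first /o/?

[oː]

/o/ — between /b/ and /w/, before a voiced consonant — surfaces as [oː] (rule 2).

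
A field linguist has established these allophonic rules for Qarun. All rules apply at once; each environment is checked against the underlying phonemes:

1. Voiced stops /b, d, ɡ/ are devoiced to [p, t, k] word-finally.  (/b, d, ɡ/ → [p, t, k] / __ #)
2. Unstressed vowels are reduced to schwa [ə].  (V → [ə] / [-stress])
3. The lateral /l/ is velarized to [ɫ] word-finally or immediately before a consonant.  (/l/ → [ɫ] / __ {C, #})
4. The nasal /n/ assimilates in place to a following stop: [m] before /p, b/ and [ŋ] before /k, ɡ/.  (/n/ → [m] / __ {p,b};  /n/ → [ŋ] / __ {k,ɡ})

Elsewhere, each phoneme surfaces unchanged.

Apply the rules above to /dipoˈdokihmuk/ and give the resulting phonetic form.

[dəpəˈdokəhmək]

/d/ (word-initial): rule 1 targets it, but not word-finally → unchanged [d].
/i/ — between /d/ and /p/, in an unstressed syllable — surfaces as [ə] (rule 2).
/p/ — not in any rule's target class → [p].
/o/ — between /p/ and /d/, in an unstressed syllable — surfaces as [ə] (rule 2).
/d/ — between /o/ and /o/; rule 1 does not apply here → [d].
/o/ (between /d/ and /k/) is in the target of rule 2 but the environment (in an unstressed syllable) is not met → [o].
/k/ — not in any rule's target class → [k].
Rule 2 applies to /i/ (between /k/ and /h/: in an unstressed syllable) → [ə].
/h/ — not in any rule's target class → [h].
/m/ stays [m].
/u/ (between /m/ and /k/) occurs in an unstressed syllable → [ə] by rule 2.
/k/ (word-final) is unaffected → [k].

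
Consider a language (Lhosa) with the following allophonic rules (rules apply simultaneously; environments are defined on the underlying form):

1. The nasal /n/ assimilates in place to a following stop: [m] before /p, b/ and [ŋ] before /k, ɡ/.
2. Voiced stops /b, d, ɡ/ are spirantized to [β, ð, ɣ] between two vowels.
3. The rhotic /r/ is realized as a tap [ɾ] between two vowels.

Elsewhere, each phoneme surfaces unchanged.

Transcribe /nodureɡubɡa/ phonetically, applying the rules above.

[noðuɾeɣubɡa]

/n/ (word-initial) is in the target of rule 1 but the environment (before a labial or velar stop) is not met → [n].
/o/ (between /n/ and /d/): no rule targets it → [o].
/d/ (between /o/ and /u/): between two vowels, so rule 2 applies → [ð].
/u/ stays [u].
/r/ — between /u/ and /e/, between two vowels — surfaces as [ɾ] (rule 3).
/e/ — not in any rule's target class → [e].
/ɡ/ (between /e/ and /u/) occurs between two vowels → [ɣ] by rule 2.
/u/ (between /ɡ/ and /b/) is unaffected → [u].
/b/ — between /u/ and /ɡ/; rule 2 does not apply here → [b].
/ɡ/ (between /b/ and /a/) is in the target of rule 2 but the environment (between two vowels) is not met → [ɡ].
/a/ (word-final): no rule targets it → [a].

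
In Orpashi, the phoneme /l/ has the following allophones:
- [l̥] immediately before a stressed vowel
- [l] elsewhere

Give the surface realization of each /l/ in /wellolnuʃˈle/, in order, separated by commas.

[l], [l], [l], [l̥]

Occurrence 1 (position 3): no conditioning environment matches → elsewhere allophone [l].
Occurrence 2 (position 4): no conditioning environment matches → elsewhere allophone [l].
Occurrence 3 (position 6): no conditioning environment matches → elsewhere allophone [l].
Occurrence 4 (position 10): immediately before a stressed vowel → [l̥].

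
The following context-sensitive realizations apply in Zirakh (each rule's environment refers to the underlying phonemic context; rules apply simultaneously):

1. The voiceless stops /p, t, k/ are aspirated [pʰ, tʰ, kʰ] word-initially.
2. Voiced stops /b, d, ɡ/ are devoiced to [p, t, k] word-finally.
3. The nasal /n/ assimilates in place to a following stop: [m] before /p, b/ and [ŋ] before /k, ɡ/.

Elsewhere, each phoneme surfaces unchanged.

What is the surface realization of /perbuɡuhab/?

[pʰerbuɡuhap]

/p/ meets the environment for rule 1 (word-initially) → [pʰ].
/b/ (between /r/ and /u/): rule 2 targets it, but not word-finally → unchanged [b].
/ɡ/ (between /u/ and /u/): rule 2 targets it, but not word-finally → unchanged [ɡ].
/b/ — word-final, word-finally — surfaces as [p] (rule 2).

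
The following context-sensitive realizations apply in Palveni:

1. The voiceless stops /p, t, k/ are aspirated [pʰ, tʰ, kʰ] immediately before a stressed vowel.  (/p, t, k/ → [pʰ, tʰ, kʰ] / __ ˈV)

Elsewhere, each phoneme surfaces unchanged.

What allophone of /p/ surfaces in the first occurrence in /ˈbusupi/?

[p]

/p/ (between /u/ and /i/) fails the environment for rule 1, so it stays [p].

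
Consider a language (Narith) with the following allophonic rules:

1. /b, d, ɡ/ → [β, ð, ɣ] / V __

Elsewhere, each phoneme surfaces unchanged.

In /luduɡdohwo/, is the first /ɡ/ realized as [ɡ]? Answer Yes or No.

No

/ɡ/ meets the environment for rule 1 (immediately after a vowel) → [ɣ].
The actual realization is [ɣ], not [ɡ].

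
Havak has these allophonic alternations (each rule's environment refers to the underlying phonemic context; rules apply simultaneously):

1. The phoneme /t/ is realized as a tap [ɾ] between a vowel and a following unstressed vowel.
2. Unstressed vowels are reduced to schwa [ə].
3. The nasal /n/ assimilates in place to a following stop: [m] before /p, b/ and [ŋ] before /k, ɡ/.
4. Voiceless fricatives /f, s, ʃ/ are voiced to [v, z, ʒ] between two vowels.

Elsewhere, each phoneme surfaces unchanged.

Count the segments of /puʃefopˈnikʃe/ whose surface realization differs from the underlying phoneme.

Segments that undergo a rule: /u/ → [ə] (rule 2); /ʃ/ → [ʒ] (rule 4); /e/ → [ə] (rule 2); /f/ → [v] (rule 4); /o/ → [ə] (rule 2); /e/ → [ə] (rule 2).
All other segments surface unchanged.

6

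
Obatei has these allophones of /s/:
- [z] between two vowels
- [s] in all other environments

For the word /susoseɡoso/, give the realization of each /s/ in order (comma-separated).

Occurrence 1 (position 1): no conditioning environment matches → elsewhere allophone [s].
Occurrence 2 (position 3): between two vowels → [z].
Occurrence 3 (position 5): between two vowels → [z].
Occurrence 4 (position 9): between two vowels → [z].

[s], [z], [z], [z]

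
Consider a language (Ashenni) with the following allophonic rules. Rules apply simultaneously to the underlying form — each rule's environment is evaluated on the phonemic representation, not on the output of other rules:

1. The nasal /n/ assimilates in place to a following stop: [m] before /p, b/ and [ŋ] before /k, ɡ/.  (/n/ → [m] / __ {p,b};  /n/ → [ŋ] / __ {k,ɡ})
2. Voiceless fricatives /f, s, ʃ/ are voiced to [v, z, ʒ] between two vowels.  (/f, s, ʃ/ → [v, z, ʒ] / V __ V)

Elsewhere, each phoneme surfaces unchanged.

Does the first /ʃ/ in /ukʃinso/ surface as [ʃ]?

Yes

/ʃ/ — between /k/ and /i/; rule 2 does not apply here → [ʃ].
The actual realization is [ʃ], which matches [ʃ].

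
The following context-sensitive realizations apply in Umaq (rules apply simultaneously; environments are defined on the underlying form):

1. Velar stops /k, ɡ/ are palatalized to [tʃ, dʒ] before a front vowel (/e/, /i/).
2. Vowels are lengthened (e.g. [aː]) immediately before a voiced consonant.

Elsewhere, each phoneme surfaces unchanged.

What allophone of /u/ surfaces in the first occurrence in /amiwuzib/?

Rule 2 applies to /u/ (between /w/ and /z/: before a voiced consonant) → [uː].

[uː]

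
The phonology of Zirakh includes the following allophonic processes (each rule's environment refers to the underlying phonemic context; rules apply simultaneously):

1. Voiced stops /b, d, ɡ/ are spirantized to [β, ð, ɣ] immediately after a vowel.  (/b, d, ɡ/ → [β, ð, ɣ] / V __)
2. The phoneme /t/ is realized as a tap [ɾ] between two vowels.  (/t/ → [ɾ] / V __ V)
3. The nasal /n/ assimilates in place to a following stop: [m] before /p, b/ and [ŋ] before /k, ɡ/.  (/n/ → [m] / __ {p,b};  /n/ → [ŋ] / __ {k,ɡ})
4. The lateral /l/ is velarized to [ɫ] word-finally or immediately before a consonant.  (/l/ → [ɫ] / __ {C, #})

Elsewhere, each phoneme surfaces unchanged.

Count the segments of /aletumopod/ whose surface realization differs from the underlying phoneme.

2

Segments that undergo a rule: /t/ → [ɾ] (rule 2); /d/ → [ð] (rule 1).
All other segments surface unchanged.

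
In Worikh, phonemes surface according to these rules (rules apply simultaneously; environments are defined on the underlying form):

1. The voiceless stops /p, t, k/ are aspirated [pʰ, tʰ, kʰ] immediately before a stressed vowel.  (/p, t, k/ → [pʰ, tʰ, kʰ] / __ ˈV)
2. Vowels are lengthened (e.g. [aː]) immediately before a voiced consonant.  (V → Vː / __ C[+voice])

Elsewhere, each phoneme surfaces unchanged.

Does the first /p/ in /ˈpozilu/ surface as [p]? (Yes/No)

No

/p/ (word-initial): immediately before a stressed vowel, so rule 1 applies → [pʰ].
The actual realization is [pʰ], not [p].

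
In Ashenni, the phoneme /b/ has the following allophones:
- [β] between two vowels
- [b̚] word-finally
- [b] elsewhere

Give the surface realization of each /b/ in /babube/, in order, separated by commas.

[b], [β], [β]

Occurrence 1 (position 1): no conditioning environment matches → elsewhere allophone [b].
Occurrence 2 (position 3): between two vowels → [β].
Occurrence 3 (position 5): between two vowels → [β].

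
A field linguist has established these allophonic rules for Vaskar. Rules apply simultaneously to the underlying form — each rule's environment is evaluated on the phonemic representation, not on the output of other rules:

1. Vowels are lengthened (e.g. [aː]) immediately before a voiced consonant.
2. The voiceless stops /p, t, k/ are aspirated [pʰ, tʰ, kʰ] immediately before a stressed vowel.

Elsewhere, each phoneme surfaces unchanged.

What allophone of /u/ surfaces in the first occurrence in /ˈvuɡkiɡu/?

[uː]

/u/ (between /v/ and /ɡ/) occurs before a voiced consonant → [uː] by rule 1.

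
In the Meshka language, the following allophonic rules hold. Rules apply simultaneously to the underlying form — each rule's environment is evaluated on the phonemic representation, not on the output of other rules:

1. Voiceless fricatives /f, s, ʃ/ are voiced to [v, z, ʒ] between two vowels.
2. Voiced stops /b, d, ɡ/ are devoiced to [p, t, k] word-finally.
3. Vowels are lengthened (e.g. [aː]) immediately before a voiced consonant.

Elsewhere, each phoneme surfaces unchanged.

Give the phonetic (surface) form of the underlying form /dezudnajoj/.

[deːzuːdnaːjoːj]

/d/ (word-initial) is in the target of rule 2 but the environment (word-finally) is not met → [d].
/e/ (between /d/ and /z/): before a voiced consonant, so rule 3 applies → [eː].
/z/ — not in any rule's target class → [z].
/u/ (between /z/ and /d/): before a voiced consonant, so rule 3 applies → [uː].
/d/ (between /u/ and /n/) fails the environment for rule 2, so it stays [d].
/n/ stays [n].
/a/ (between /n/ and /j/) occurs before a voiced consonant → [aː] by rule 3.
/j/ stays [j].
/o/ (between /j/ and /j/): before a voiced consonant, so rule 3 applies → [oː].
/j/ (word-final): no rule targets it → [j].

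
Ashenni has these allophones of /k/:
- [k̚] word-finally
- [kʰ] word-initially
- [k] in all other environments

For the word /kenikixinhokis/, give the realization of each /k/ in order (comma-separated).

[kʰ], [k], [k]

Occurrence 1 (position 1): word-initially → [kʰ].
Occurrence 2 (position 5): no conditioning environment matches → elsewhere allophone [k].
Occurrence 3 (position 12): no conditioning environment matches → elsewhere allophone [k].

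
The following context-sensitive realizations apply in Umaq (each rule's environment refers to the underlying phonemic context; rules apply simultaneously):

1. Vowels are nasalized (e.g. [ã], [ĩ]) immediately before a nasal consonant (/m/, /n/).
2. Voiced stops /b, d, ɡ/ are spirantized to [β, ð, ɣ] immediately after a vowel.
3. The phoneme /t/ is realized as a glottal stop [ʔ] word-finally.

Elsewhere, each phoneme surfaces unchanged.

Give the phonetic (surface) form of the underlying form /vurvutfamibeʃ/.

[vurvutfãmiβeʃ]

/u/ (between /v/ and /r/) fails the environment for rule 1, so it stays [u].
/u/ (between /v/ and /t/) is in the target of rule 1 but the environment (before a nasal consonant) is not met → [u].
/t/ — between /u/ and /f/; rule 3 does not apply here → [t].
/a/ (between /f/ and /m/) occurs before a nasal consonant → [ã] by rule 1.
/i/ — between /m/ and /b/; rule 1 does not apply here → [i].
/b/ (between /i/ and /e/) occurs immediately after a vowel → [β] by rule 2.
/e/ (between /b/ and /ʃ/): rule 1 targets it, but not before a nasal consonant → unchanged [e].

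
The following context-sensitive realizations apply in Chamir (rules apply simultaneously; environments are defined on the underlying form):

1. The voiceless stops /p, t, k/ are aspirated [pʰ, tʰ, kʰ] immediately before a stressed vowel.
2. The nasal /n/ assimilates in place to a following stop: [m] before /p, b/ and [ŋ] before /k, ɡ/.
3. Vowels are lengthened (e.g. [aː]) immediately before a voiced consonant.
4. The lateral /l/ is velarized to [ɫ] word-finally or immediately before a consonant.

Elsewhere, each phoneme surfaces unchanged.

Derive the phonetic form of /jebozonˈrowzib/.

[jeːboːzoːnˈroːwziːb]

Rule 3 applies to /e/ (between /j/ and /b/: before a voiced consonant) → [eː].
/o/ meets the environment for rule 3 (before a voiced consonant) → [oː].
/o/ meets the environment for rule 3 (before a voiced consonant) → [oː].
/n/ — between /o/ and /r/; rule 2 does not apply here → [n].
/o/ (between /r/ and /w/): before a voiced consonant, so rule 3 applies → [oː].
/i/ (between /z/ and /b/): before a voiced consonant, so rule 3 applies → [iː].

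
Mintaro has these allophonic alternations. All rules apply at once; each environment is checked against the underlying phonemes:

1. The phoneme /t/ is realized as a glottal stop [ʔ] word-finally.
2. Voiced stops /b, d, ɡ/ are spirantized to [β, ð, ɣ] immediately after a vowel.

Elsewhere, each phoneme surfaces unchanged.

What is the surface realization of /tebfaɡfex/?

[teβfaɣfex]

/t/ (word-initial): rule 1 targets it, but not word-finally → unchanged [t].
/b/ meets the environment for rule 2 (immediately after a vowel) → [β].
/ɡ/ — between /a/ and /f/, immediately after a vowel — surfaces as [ɣ] (rule 2).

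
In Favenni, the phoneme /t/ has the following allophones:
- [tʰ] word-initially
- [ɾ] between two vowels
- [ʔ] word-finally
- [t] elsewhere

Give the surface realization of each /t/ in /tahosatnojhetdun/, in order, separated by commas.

[tʰ], [t], [t]

Occurrence 1 (position 1): word-initially → [tʰ].
Occurrence 2 (position 7): no conditioning environment matches → elsewhere allophone [t].
Occurrence 3 (position 13): no conditioning environment matches → elsewhere allophone [t].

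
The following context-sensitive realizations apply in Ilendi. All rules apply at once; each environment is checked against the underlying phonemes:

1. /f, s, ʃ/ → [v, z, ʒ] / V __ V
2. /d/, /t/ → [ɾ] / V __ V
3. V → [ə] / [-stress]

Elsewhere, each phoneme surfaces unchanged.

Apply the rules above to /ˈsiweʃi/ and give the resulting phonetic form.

/s/ (word-initial): rule 1 targets it, but not between two vowels → unchanged [s].
/i/ (between /s/ and /w/): rule 3 targets it, but not in an unstressed syllable → unchanged [i].
/w/ (between /i/ and /e/) is unaffected → [w].
/e/ — between /w/ and /ʃ/, in an unstressed syllable — surfaces as [ə] (rule 3).
/ʃ/ (between /e/ and /i/) occurs between two vowels → [ʒ] by rule 1.
/i/ — word-final, in an unstressed syllable — surfaces as [ə] (rule 3).

[ˈsiwəʒə]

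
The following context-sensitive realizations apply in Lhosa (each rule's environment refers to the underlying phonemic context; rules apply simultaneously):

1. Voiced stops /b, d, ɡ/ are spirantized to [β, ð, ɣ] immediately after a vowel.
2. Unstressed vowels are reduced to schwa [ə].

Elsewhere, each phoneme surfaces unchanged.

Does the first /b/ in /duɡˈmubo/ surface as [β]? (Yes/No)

Yes

/b/ — between /u/ and /o/, immediately after a vowel — surfaces as [β] (rule 1).
The actual realization is [β], which matches [β].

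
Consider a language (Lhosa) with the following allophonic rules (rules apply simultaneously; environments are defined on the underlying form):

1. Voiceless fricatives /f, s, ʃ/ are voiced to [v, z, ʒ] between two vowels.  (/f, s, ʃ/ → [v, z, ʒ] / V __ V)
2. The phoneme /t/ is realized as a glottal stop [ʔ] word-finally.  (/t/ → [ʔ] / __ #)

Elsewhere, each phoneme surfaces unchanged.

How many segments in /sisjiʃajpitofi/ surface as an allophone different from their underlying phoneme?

2

Segments that undergo a rule: /ʃ/ → [ʒ] (rule 1); /f/ → [v] (rule 1).
All other segments surface unchanged.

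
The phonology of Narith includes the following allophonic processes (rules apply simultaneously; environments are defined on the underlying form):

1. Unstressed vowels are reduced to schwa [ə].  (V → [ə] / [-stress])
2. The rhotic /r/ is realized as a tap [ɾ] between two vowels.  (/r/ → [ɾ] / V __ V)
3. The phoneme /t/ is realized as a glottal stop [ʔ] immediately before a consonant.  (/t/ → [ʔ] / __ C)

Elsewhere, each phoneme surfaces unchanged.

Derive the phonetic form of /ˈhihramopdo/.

/h/ (word-initial) is unaffected → [h].
/i/ (between /h/ and /h/): rule 1 targets it, but not in an unstressed syllable → unchanged [i].
/h/ (between /i/ and /r/) is unaffected → [h].
/r/ (between /h/ and /a/) fails the environment for rule 2, so it stays [r].
/a/ (between /r/ and /m/): in an unstressed syllable, so rule 1 applies → [ə].
/m/ — not in any rule's target class → [m].
/o/ meets the environment for rule 1 (in an unstressed syllable) → [ə].
/p/ stays [p].
/d/ — not in any rule's target class → [d].
/o/ (word-final): in an unstressed syllable, so rule 1 applies → [ə].

[ˈhihrəməpdə]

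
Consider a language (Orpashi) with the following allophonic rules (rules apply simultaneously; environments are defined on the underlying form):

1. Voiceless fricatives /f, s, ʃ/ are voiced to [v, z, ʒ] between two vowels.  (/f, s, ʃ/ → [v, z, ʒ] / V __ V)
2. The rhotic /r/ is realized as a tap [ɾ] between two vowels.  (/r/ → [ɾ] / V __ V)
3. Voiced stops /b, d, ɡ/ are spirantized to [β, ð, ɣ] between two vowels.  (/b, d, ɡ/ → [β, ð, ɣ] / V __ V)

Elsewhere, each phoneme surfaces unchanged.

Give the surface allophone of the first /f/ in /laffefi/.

[f]

/f/ (between /a/ and /f/): rule 1 targets it, but not between two vowels → unchanged [f].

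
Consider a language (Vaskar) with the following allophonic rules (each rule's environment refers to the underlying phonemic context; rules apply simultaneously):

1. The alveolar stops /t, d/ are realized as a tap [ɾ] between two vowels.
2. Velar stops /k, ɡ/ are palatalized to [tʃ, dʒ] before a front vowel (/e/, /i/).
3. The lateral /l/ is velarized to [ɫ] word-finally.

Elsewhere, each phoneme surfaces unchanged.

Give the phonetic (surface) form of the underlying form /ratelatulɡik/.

/r/ (word-initial): no rule targets it → [r].
/a/ (between /r/ and /t/): no rule targets it → [a].
/t/ (between /a/ and /e/): between two vowels, so rule 1 applies → [ɾ].
/e/ (between /t/ and /l/): no rule targets it → [e].
/l/ (between /e/ and /a/) fails the environment for rule 3, so it stays [l].
/a/ — not in any rule's target class → [a].
/t/ (between /a/ and /u/) occurs between two vowels → [ɾ] by rule 1.
/u/ stays [u].
/l/ (between /u/ and /ɡ/) is in the target of rule 3 but the environment (word-finally) is not met → [l].
/ɡ/ (between /l/ and /i/): before a front vowel, so rule 2 applies → [dʒ].
/i/ (between /ɡ/ and /k/) is unaffected → [i].
/k/ — word-final; rule 2 does not apply here → [k].

[raɾelaɾuldʒik]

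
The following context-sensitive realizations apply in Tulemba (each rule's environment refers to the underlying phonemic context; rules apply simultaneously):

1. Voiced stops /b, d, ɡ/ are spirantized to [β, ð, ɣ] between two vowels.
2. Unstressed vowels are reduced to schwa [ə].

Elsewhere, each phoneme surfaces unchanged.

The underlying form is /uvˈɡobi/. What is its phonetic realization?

[əvˈɡoβə]

/u/ meets the environment for rule 2 (in an unstressed syllable) → [ə].
/v/ stays [v].
/ɡ/ — between /v/ and /o/; rule 1 does not apply here → [ɡ].
/o/ (between /ɡ/ and /b/) fails the environment for rule 2, so it stays [o].
Rule 1 applies to /b/ (between /o/ and /i/: between two vowels) → [β].
/i/ (word-final): in an unstressed syllable, so rule 2 applies → [ə].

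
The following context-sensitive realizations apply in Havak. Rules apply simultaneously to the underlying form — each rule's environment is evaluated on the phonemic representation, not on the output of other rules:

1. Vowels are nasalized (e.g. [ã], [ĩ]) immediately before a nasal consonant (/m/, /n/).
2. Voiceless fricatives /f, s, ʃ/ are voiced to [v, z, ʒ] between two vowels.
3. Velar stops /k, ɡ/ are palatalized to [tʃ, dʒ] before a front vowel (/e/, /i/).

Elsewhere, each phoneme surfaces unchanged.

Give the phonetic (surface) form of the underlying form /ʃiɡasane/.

/ʃ/ — word-initial; rule 2 does not apply here → [ʃ].
/i/ (between /ʃ/ and /ɡ/) fails the environment for rule 1, so it stays [i].
/ɡ/ (between /i/ and /a/) is in the target of rule 3 but the environment (before a front vowel) is not met → [ɡ].
/a/ (between /ɡ/ and /s/): rule 1 targets it, but not before a nasal consonant → unchanged [a].
Rule 2 applies to /s/ (between /a/ and /a/: between two vowels) → [z].
/a/ (between /s/ and /n/): before a nasal consonant, so rule 1 applies → [ã].
/n/ stays [n].
/e/ (word-final): rule 1 targets it, but not before a nasal consonant → unchanged [e].

[ʃiɡazãne]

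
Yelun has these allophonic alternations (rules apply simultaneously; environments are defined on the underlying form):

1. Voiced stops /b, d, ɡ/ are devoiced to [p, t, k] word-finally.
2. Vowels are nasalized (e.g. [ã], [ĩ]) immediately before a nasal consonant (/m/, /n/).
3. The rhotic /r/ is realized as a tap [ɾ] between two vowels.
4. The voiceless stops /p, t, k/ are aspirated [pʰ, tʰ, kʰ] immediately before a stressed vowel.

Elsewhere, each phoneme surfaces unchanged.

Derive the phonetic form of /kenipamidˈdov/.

/k/ — word-initial; rule 4 does not apply here → [k].
/e/ — between /k/ and /n/, before a nasal consonant — surfaces as [ẽ] (rule 2).
/n/ stays [n].
/i/ — between /n/ and /p/; rule 2 does not apply here → [i].
/p/ (between /i/ and /a/) is in the target of rule 4 but the environment (immediately before a stressed vowel) is not met → [p].
/a/ — between /p/ and /m/, before a nasal consonant — surfaces as [ã] (rule 2).
/m/ (between /a/ and /i/) is unaffected → [m].
/i/ — between /m/ and /d/; rule 2 does not apply here → [i].
/d/ (between /i/ and /d/) is in the target of rule 1 but the environment (word-finally) is not met → [d].
/d/ (between /d/ and /o/): rule 1 targets it, but not word-finally → unchanged [d].
/o/ (between /d/ and /v/): rule 2 targets it, but not before a nasal consonant → unchanged [o].
/v/ — not in any rule's target class → [v].

[kẽnipãmidˈdov]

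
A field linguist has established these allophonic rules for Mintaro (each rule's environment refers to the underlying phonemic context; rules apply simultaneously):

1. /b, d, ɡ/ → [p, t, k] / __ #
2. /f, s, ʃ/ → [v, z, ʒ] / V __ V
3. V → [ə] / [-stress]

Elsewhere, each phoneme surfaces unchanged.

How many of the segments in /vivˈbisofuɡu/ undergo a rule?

6

Segments that undergo a rule: /i/ → [ə] (rule 3); /s/ → [z] (rule 2); /o/ → [ə] (rule 3); /f/ → [v] (rule 2); /u/ → [ə] (rule 3); /u/ → [ə] (rule 3).
All other segments surface unchanged.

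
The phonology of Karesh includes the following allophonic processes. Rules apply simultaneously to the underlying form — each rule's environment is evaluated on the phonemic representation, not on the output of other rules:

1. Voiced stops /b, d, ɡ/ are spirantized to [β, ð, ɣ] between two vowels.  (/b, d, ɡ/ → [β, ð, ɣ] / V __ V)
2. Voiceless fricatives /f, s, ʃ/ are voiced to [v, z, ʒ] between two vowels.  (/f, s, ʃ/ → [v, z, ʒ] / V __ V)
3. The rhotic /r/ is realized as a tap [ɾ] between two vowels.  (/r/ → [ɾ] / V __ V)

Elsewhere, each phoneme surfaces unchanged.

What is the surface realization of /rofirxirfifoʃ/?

/r/ (word-initial): rule 3 targets it, but not between two vowels → unchanged [r].
/o/ (between /r/ and /f/): no rule targets it → [o].
/f/ (between /o/ and /i/): between two vowels, so rule 2 applies → [v].
/i/ (between /f/ and /r/) is unaffected → [i].
/r/ (between /i/ and /x/) fails the environment for rule 3, so it stays [r].
/x/ (between /r/ and /i/): no rule targets it → [x].
/i/ stays [i].
/r/ (between /i/ and /f/): rule 3 targets it, but not between two vowels → unchanged [r].
/f/ — between /r/ and /i/; rule 2 does not apply here → [f].
/i/ — not in any rule's target class → [i].
/f/ — between /i/ and /o/, between two vowels — surfaces as [v] (rule 2).
/o/ (between /f/ and /ʃ/): no rule targets it → [o].
/ʃ/ (word-final) fails the environment for rule 2, so it stays [ʃ].

[rovirxirfivoʃ]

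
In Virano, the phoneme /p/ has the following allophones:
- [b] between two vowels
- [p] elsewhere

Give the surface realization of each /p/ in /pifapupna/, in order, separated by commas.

[p], [b], [p]

Occurrence 1 (position 1): no conditioning environment matches → elsewhere allophone [p].
Occurrence 2 (position 5): between two vowels → [b].
Occurrence 3 (position 7): no conditioning environment matches → elsewhere allophone [p].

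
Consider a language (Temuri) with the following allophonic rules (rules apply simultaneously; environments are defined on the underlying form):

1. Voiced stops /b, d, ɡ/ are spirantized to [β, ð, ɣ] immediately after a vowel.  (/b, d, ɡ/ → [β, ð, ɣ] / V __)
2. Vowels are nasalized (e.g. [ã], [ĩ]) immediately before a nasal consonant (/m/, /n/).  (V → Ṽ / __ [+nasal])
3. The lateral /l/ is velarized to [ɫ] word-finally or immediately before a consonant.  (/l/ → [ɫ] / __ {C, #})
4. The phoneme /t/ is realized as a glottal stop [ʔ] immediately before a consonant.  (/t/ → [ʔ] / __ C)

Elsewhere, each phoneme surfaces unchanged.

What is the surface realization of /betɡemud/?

/b/ (word-initial) fails the environment for rule 1, so it stays [b].
/e/ (between /b/ and /t/) fails the environment for rule 2, so it stays [e].
/t/ meets the environment for rule 4 (immediately before a consonant) → [ʔ].
/ɡ/ (between /t/ and /e/) fails the environment for rule 1, so it stays [ɡ].
Rule 2 applies to /e/ (between /ɡ/ and /m/: before a nasal consonant) → [ẽ].
/m/ (between /e/ and /u/): no rule targets it → [m].
/u/ (between /m/ and /d/) fails the environment for rule 2, so it stays [u].
/d/ — word-final, immediately after a vowel — surfaces as [ð] (rule 1).

[beʔɡẽmuð]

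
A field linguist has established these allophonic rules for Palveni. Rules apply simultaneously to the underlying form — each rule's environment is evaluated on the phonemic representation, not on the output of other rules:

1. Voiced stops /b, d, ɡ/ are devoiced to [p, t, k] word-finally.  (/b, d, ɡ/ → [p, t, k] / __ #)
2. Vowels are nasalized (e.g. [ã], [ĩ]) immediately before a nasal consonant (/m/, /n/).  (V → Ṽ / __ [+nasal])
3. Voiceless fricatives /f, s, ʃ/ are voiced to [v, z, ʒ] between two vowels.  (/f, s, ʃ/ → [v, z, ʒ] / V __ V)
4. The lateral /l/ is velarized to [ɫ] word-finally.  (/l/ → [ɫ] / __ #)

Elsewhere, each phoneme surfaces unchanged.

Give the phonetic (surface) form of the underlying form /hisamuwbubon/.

/h/ stays [h].
/i/ — between /h/ and /s/; rule 2 does not apply here → [i].
Rule 3 applies to /s/ (between /i/ and /a/: between two vowels) → [z].
Rule 2 applies to /a/ (between /s/ and /m/: before a nasal consonant) → [ã].
/m/ — not in any rule's target class → [m].
/u/ — between /m/ and /w/; rule 2 does not apply here → [u].
/w/ (between /u/ and /b/) is unaffected → [w].
/b/ (between /w/ and /u/): rule 1 targets it, but not word-finally → unchanged [b].
/u/ (between /b/ and /b/) fails the environment for rule 2, so it stays [u].
/b/ (between /u/ and /o/): rule 1 targets it, but not word-finally → unchanged [b].
Rule 2 applies to /o/ (between /b/ and /n/: before a nasal consonant) → [õ].
/n/ — not in any rule's target class → [n].

[hizãmuwbubõn]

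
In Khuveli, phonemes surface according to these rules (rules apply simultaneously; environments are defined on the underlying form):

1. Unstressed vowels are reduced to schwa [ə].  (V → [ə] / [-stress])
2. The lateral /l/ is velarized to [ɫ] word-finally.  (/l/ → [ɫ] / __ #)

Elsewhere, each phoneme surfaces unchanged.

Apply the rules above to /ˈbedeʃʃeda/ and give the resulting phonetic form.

[ˈbedəʃʃədə]

/b/ (word-initial): no rule targets it → [b].
/e/ — between /b/ and /d/; rule 1 does not apply here → [e].
/d/ (between /e/ and /e/) is unaffected → [d].
Rule 1 applies to /e/ (between /d/ and /ʃ/: in an unstressed syllable) → [ə].
/ʃ/ (between /e/ and /ʃ/): no rule targets it → [ʃ].
/ʃ/ (between /ʃ/ and /e/): no rule targets it → [ʃ].
Rule 1 applies to /e/ (between /ʃ/ and /d/: in an unstressed syllable) → [ə].
/d/ (between /e/ and /a/) is unaffected → [d].
/a/ meets the environment for rule 1 (in an unstressed syllable) → [ə].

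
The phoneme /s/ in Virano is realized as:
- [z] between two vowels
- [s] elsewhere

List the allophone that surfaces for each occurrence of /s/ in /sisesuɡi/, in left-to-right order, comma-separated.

Occurrence 1 (position 1): no conditioning environment matches → elsewhere allophone [s].
Occurrence 2 (position 3): between two vowels → [z].
Occurrence 3 (position 5): between two vowels → [z].

[s], [z], [z]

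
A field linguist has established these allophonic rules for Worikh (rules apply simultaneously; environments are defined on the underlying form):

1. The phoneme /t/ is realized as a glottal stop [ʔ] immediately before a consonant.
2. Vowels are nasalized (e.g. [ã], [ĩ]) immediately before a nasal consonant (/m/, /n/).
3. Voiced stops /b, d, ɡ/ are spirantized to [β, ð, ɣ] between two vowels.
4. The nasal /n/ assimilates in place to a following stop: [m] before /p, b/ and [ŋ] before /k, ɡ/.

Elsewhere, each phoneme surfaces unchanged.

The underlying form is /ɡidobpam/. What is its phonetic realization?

[ɡiðobpãm]

/ɡ/ — word-initial; rule 3 does not apply here → [ɡ].
/i/ (between /ɡ/ and /d/): rule 2 targets it, but not before a nasal consonant → unchanged [i].
/d/ (between /i/ and /o/) occurs between two vowels → [ð] by rule 3.
/o/ (between /d/ and /b/): rule 2 targets it, but not before a nasal consonant → unchanged [o].
/b/ (between /o/ and /p/) fails the environment for rule 3, so it stays [b].
/p/ (between /b/ and /a/): no rule targets it → [p].
/a/ (between /p/ and /m/): before a nasal consonant, so rule 2 applies → [ã].
/m/ (word-final) is unaffected → [m].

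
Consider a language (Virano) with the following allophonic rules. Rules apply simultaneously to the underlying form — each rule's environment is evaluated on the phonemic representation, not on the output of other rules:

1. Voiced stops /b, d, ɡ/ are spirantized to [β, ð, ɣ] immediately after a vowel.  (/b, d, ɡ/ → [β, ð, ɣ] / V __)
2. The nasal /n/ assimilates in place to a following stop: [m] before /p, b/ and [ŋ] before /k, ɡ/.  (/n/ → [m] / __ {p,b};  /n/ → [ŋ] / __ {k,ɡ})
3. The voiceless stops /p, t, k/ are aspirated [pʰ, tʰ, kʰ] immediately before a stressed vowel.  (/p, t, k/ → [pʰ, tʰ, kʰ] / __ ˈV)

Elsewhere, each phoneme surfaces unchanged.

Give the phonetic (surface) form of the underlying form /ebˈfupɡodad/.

[eβˈfupɡoðað]

/b/ — between /e/ and /f/, immediately after a vowel — surfaces as [β] (rule 1).
/p/ (between /u/ and /ɡ/) is in the target of rule 3 but the environment (immediately before a stressed vowel) is not met → [p].
/ɡ/ — between /p/ and /o/; rule 1 does not apply here → [ɡ].
/d/ (between /o/ and /a/) occurs immediately after a vowel → [ð] by rule 1.
/d/ meets the environment for rule 1 (immediately after a vowel) → [ð].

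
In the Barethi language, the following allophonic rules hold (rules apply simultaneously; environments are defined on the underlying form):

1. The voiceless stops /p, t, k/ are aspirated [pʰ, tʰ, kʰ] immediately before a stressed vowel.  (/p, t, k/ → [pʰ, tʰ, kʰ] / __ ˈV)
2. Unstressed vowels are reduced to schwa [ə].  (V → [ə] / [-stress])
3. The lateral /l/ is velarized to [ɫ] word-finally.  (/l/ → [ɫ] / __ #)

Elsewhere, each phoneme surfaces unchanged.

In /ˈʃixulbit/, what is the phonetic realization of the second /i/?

/i/ — between /b/ and /t/, in an unstressed syllable — surfaces as [ə] (rule 2).

[ə]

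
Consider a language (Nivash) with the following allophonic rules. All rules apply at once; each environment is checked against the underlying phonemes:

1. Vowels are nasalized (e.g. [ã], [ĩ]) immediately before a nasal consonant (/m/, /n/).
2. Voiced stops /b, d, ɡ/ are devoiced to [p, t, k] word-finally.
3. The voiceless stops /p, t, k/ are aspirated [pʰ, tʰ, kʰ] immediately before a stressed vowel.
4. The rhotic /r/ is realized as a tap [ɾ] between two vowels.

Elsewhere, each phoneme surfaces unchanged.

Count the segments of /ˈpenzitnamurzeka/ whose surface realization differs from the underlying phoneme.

3

Segments that undergo a rule: /p/ → [pʰ] (rule 3); /e/ → [ẽ] (rule 1); /a/ → [ã] (rule 1).
All other segments surface unchanged.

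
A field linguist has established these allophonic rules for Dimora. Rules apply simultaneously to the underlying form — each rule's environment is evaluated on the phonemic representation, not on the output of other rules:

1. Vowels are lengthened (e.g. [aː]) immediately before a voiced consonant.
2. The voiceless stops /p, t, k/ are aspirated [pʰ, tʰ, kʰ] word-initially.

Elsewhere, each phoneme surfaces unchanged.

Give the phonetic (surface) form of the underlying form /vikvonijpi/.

[vikvoːniːjpi]

/v/ (word-initial): no rule targets it → [v].
/i/ (between /v/ and /k/): rule 1 targets it, but not before a voiced consonant → unchanged [i].
/k/ (between /i/ and /v/): rule 2 targets it, but not word-initially → unchanged [k].
/v/ (between /k/ and /o/) is unaffected → [v].
/o/ (between /v/ and /n/) occurs before a voiced consonant → [oː] by rule 1.
/n/ stays [n].
/i/ (between /n/ and /j/): before a voiced consonant, so rule 1 applies → [iː].
/j/ (between /i/ and /p/): no rule targets it → [j].
/p/ — between /j/ and /i/; rule 2 does not apply here → [p].
/i/ (word-final) is in the target of rule 1 but the environment (before a voiced consonant) is not met → [i].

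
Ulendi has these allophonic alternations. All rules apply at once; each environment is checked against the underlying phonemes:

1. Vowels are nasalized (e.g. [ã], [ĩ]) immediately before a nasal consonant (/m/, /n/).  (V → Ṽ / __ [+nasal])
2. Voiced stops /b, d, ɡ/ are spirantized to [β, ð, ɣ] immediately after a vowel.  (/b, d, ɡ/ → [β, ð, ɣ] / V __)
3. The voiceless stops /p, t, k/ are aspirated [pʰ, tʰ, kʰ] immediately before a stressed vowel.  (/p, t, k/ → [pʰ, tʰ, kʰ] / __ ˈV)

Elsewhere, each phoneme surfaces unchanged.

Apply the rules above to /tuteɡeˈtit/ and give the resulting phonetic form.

[tuteɣeˈtʰit]

/t/ (word-initial) is in the target of rule 3 but the environment (immediately before a stressed vowel) is not met → [t].
/u/ (between /t/ and /t/): rule 1 targets it, but not before a nasal consonant → unchanged [u].
/t/ — between /u/ and /e/; rule 3 does not apply here → [t].
/e/ (between /t/ and /ɡ/) is in the target of rule 1 but the environment (before a nasal consonant) is not met → [e].
/ɡ/ (between /e/ and /e/): immediately after a vowel, so rule 2 applies → [ɣ].
/e/ (between /ɡ/ and /t/) fails the environment for rule 1, so it stays [e].
/t/ — between /e/ and /i/, immediately before a stressed vowel — surfaces as [tʰ] (rule 3).
/i/ — between /t/ and /t/; rule 1 does not apply here → [i].
/t/ — word-final; rule 3 does not apply here → [t].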